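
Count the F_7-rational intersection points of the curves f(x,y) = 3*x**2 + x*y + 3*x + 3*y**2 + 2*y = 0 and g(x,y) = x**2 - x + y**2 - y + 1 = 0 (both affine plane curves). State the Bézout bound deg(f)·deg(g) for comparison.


Common zeros: {(1, 3)}; count = 1; Bézout bound = 4.

deg(f) = 2, deg(g) = 2, so Bézout bound = 4.
Scan x ∈ F_7. For each x, list the y ∈ F_7 with f(x, y) ≡ 0 and those with g(x, y) ≡ 0 (mod 7); the common zeros in that column are the intersection.
  x = 0: f ≡ 0 at y ∈ {0, 4}; g ≡ 0 at y ∈ {3, 5}; common: ∅.
  x = 1: f ≡ 0 at y ∈ {3}; g ≡ 0 at y ∈ {3, 5}; common: {3}.
  x = 2: f ≡ 0 at y ∈ ∅; g ≡ 0 at y ∈ ∅; common: ∅.
  x = 3: f ≡ 0 at y ∈ ∅; g ≡ 0 at y ∈ {0, 1}; common: ∅.
  x = 4: f ≡ 0 at y ∈ {2, 3}; g ≡ 0 at y ∈ ∅; common: ∅.
  x = 5: f ≡ 0 at y ∈ ∅; g ≡ 0 at y ∈ {0, 1}; common: ∅.
  x = 6: f ≡ 0 at y ∈ {0, 2}; g ≡ 0 at y ∈ ∅; common: ∅.
Collecting: common zeros = {(1, 3)}, so the count is 1.
Comparison with the Bézout bound: 1 ≤ 4 = deg(f)·deg(g), as expected for curves with no common component (the affine F_7-count falls short of the bound because intersections may lie at infinity, over extension fields, or carry multiplicity).


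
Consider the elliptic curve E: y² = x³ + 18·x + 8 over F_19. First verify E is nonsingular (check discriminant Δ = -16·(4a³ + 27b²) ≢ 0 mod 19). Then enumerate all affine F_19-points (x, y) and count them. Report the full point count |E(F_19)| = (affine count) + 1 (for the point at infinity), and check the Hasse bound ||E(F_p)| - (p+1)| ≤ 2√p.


Affine points = {(4, 7), (4, 12), (6, 3), (6, 16), (9, 5), (9, 14), (11, 6), (11, 13), (13, 8), (13, 11), (15, 9), (15, 10)}; affine count = 12; |E(F_19)| = 13.

Discriminant check: Δ ∝ 4a³ + 27b² = 4·18³ + 27·8² = 4·5832 + 27·64 ≡ 14 (mod 19). Nonzero ⇒ E is nonsingular.
For each x ∈ F_19, compute rhs = x³ + 18·x + 8 mod 19, then count y ∈ F_19 with y² ≡ rhs.
  x = 0: rhs = 8, matching y values: none (0 points).
  x = 1: rhs = 8, matching y values: none (0 points).
  x = 2: rhs = 14, matching y values: none (0 points).
  x = 3: rhs = 13, matching y values: none (0 points).
  x = 4: rhs = 11, matching y values: 7, 12 (2 points).
  x = 5: rhs = 14, matching y values: none (0 points).
  x = 6: rhs = 9, matching y values: 3, 16 (2 points).
  x = 7: rhs = 2, matching y values: none (0 points).
  x = 8: rhs = 18, matching y values: none (0 points).
  x = 9: rhs = 6, matching y values: 5, 14 (2 points).
  x = 10: rhs = 10, matching y values: none (0 points).
  x = 11: rhs = 17, matching y values: 6, 13 (2 points).
  x = 12: rhs = 14, matching y values: none (0 points).
  x = 13: rhs = 7, matching y values: 8, 11 (2 points).
  x = 14: rhs = 2, matching y values: none (0 points).
  x = 15: rhs = 5, matching y values: 9, 10 (2 points).
  x = 16: rhs = 3, matching y values: none (0 points).
  x = 17: rhs = 2, matching y values: none (0 points).
  x = 18: rhs = 8, matching y values: none (0 points).
Total affine count: 12.
Full point count |E(F_19)| = 12 + 1 = 13.
Hasse bound: |13 − (19+1)| = |-7| = 7 ≤ 2√19 ≈ 8.7178 ✓.


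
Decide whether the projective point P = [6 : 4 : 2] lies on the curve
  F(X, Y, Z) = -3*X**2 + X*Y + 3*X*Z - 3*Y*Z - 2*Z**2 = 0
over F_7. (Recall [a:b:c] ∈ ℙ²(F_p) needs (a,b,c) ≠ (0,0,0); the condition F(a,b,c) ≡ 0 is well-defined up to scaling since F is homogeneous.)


F(6,4,2) ≡ 4 (mod 7); P is NOT on the curve.

Evaluate F(6, 4, 2) term-by-term (mod 7).
  -3*X**2 ↦ -3·36·1·1 = -108
  X*Y ↦ 1·6·4·1 = 24
  3*X*Z ↦ 3·6·1·2 = 36
  -3*Y*Z ↦ -3·1·4·2 = -24
  -2*Z**2 ↦ -2·1·1·4 = -8
Sum: F(6, 4, 2) = (-108) + (24) + (36) + (-24) + (-8) = -80.
Reducing mod 7: -80 ≡ 4 (mod 7).
Since F(a, b, c) ≡ 4 ≠ 0 (mod 7), P does NOT lie on the curve.


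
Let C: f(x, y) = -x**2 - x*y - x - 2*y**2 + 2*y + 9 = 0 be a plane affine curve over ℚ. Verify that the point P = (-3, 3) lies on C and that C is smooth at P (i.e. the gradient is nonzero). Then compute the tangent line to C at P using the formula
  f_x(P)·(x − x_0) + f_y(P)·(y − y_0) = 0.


Tangent line at P: 2*x - 7*y + 27 = 0.

Step 1: f(-3, 3) = 0, so P lies on C.
Step 2: partial derivatives
  f_x(x, y) = -2*x - y - 1, f_y(x, y) = -x - 4*y + 2.
  f_x(P) = 2, f_y(P) = -7 (gradient nonzero, so P is smooth).
Step 3: tangent line at P: 2·(x − -3) + -7·(y − 3) = 0.
Expanding: 2*x - 7*y + 27 = 0.


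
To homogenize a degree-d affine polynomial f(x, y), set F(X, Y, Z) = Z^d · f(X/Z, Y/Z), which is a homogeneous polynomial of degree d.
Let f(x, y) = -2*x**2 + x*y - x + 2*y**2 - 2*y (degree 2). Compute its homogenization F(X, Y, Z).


F(X, Y, Z) = -2*X**2 + X*Y - X*Z + 2*Y**2 - 2*Y*Z

deg(f) = 2.
Substitute x = X/Z, y = Y/Z into f, then multiply by Z^2.
  monomial -2·x^2·y^0 ↦ -2·X^2·Y^0·Z^0.
  monomial 1·x^1·y^1 ↦ 1·X^1·Y^1·Z^0.
  monomial -1·x^1·y^0 ↦ -1·X^1·Y^0·Z^1.
  monomial 2·x^0·y^2 ↦ 2·X^0·Y^2·Z^0.
  monomial -2·x^0·y^1 ↦ -2·X^0·Y^1·Z^1.
Collecting: F(X, Y, Z) = -2*X**2 + X*Y - X*Z + 2*Y**2 - 2*Y*Z.


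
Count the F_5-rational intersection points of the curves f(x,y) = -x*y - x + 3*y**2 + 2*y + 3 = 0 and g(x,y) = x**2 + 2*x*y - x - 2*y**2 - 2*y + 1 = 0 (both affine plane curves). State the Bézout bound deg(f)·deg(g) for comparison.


Common zeros: ∅; count = 0; Bézout bound = 4.

deg(f) = 2, deg(g) = 2, so Bézout bound = 4.
Scan x ∈ F_5. For each x, list the y ∈ F_5 with f(x, y) ≡ 0 and those with g(x, y) ≡ 0 (mod 5); the common zeros in that column are the intersection.
  x = 0: f ≡ 0 at y ∈ ∅; g ≡ 0 at y ∈ ∅; common: ∅.
  x = 1: f ≡ 0 at y ∈ ∅; g ≡ 0 at y ∈ ∅; common: ∅.
  x = 2: f ≡ 0 at y ∈ ∅; g ≡ 0 at y ∈ ∅; common: ∅.
  x = 3: f ≡ 0 at y ∈ {0, 2}; g ≡ 0 at y ∈ ∅; common: ∅.
  x = 4: f ≡ 0 at y ∈ {1, 3}; g ≡ 0 at y ∈ {4}; common: ∅.
Collecting: common zeros = ∅, so the count is 0.
Comparison with the Bézout bound: 0 ≤ 4 = deg(f)·deg(g), as expected for curves with no common component (the affine F_5-count falls short of the bound because intersections may lie at infinity, over extension fields, or carry multiplicity).


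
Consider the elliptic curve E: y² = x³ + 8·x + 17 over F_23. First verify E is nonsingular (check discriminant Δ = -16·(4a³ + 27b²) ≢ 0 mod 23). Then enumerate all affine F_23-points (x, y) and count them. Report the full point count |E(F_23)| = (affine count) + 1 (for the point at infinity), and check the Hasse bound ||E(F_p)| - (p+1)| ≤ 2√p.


Affine points = {(1, 7), (1, 16), (2, 8), (2, 15), (7, 5), (7, 18), (8, 8), (8, 15), (9, 6), (9, 17), (10, 4), (10, 19), (12, 1), (12, 22), (13, 8), (13, 15), (15, 4), (15, 19), (16, 3), (16, 20), (17, 11), (17, 12), (18, 6), (18, 17), (19, 6), (19, 17), (20, 9), (20, 14), (21, 4), (21, 19), (22, 10), (22, 13)}; affine count = 32; |E(F_23)| = 33.

Discriminant check: Δ ∝ 4a³ + 27b² = 4·8³ + 27·17² = 4·512 + 27·289 ≡ 7 (mod 23). Nonzero ⇒ E is nonsingular.
For each x ∈ F_23, compute rhs = x³ + 8·x + 17 mod 23, then count y ∈ F_23 with y² ≡ rhs.
  x = 0: rhs = 17, matching y values: none (0 points).
  x = 1: rhs = 3, matching y values: 7, 16 (2 points).
  x = 2: rhs = 18, matching y values: 8, 15 (2 points).
  x = 3: rhs = 22, matching y values: none (0 points).
  x = 4: rhs = 21, matching y values: none (0 points).
  x = 5: rhs = 21, matching y values: none (0 points).
  x = 6: rhs = 5, matching y values: none (0 points).
  x = 7: rhs = 2, matching y values: 5, 18 (2 points).
  x = 8: rhs = 18, matching y values: 8, 15 (2 points).
  x = 9: rhs = 13, matching y values: 6, 17 (2 points).
  x = 10: rhs = 16, matching y values: 4, 19 (2 points).
  x = 11: rhs = 10, matching y values: none (0 points).
  x = 12: rhs = 1, matching y values: 1, 22 (2 points).
  x = 13: rhs = 18, matching y values: 8, 15 (2 points).
  x = 14: rhs = 21, matching y values: none (0 points).
  x = 15: rhs = 16, matching y values: 4, 19 (2 points).
  x = 16: rhs = 9, matching y values: 3, 20 (2 points).
  x = 17: rhs = 6, matching y values: 11, 12 (2 points).
  x = 18: rhs = 13, matching y values: 6, 17 (2 points).
  x = 19: rhs = 13, matching y values: 6, 17 (2 points).
  x = 20: rhs = 12, matching y values: 9, 14 (2 points).
  x = 21: rhs = 16, matching y values: 4, 19 (2 points).
  x = 22: rhs = 8, matching y values: 10, 13 (2 points).
Total affine count: 32.
Full point count |E(F_23)| = 32 + 1 = 33.
Hasse bound: |33 − (23+1)| = |9| = 9 ≤ 2√23 ≈ 9.5917 ✓.


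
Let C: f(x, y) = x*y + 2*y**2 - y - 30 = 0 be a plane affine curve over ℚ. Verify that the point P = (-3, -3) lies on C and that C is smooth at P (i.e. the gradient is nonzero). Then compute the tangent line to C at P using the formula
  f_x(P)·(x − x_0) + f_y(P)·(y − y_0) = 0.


Tangent line at P: -3*x - 16*y - 57 = 0.

Step 1: f(-3, -3) = 0, so P lies on C.
Step 2: partial derivatives
  f_x(x, y) = y, f_y(x, y) = x + 4*y - 1.
  f_x(P) = -3, f_y(P) = -16 (gradient nonzero, so P is smooth).
Step 3: tangent line at P: -3·(x − -3) + -16·(y − -3) = 0.
Expanding: -3*x - 16*y - 57 = 0.


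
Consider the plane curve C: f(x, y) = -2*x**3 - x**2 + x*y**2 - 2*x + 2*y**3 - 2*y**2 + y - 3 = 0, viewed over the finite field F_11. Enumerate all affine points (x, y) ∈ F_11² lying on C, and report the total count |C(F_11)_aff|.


Affine F_11-points: {(0, 6), (4, 9), (6, 6), (10, 0), (10, 1), (10, 6)}; count = 6.

For each of the 121 pairs (x, y) ∈ F_11², evaluate f(x, y) mod 11. Record the zeros.
  x = 0: [0↦8, 1↦9, 2↦7, 3↦3, 4↦9, 5↦4, 6↦0, 7↦9, 8↦10, 9↦4, 10↦3]  zeros at y ∈ {6}
  x = 1: [0↦3, 1↦5, 2↦6, 3↦7, 4↦9, 5↦2, 6↦9, 7↦9, 8↦3, 9↦3, 10↦10]  zeros at y ∈ ∅
  x = 2: [0↦6, 1↦9, 2↦2, 3↦8, 4↦6, 5↦8, 6↦4, 7↦6, 8↦4, 9↦10, 10↦3]  zeros at y ∈ ∅
  x = 3: [0↦5, 1↦9, 2↦5, 3↦5, 4↦10, 5↦10, 6↦6, 7↦10, 8↦1, 9↦2, 10↦3]  zeros at y ∈ ∅
  x = 4: [0↦10, 1↦4, 2↦3, 3↦8, 4↦9, 5↦7, 6↦3, 7↦9, 8↦4, 9↦0, 10↦9]  zeros at y ∈ {9}
  x = 5: [0↦9, 1↦4, 2↦6, 3↦5, 4↦2, 5↦9, 6↦5, 7↦2, 8↦1, 9↦3, 10↦9]  zeros at y ∈ ∅
  x = 6: [0↦1, 1↦8, 2↦2, 3↦6, 4↦10, 5↦4, 6↦0, 7↦10, 8↦2, 9↦10, 10↦2]  zeros at y ∈ {6}
  x = 7: [0↦7, 1↦4, 2↦1, 3↦10, 4↦10, 5↦2, 6↦9, 7↦10, 8↦6, 9↦9, 10↦9]  zeros at y ∈ ∅
  x = 8: [0↦4, 1↦2, 2↦2, 3↦5, 4↦1, 5↦2, 6↦9, 7↦1, 8↦1, 9↦10, 10↦7]  zeros at y ∈ ∅
  x = 9: [0↦2, 1↦1, 2↦4, 3↦1, 4↦4, 5↦3, 6↦10, 7↦4, 8↦8, 9↦1, 10↦6]  zeros at y ∈ ∅
  x = 10: [0↦0, 1↦0, 2↦6, 3↦8, 4↦7, 5↦4, 6↦0, 7↦7, 8↦4, 9↦3, 10↦5]  zeros at y ∈ {0, 1, 6}
Collecting zeros: affine points = {(0, 6), (4, 9), (6, 6), (10, 0), (10, 1), (10, 6)}.
Total count |C(F_11)_aff| = 6.


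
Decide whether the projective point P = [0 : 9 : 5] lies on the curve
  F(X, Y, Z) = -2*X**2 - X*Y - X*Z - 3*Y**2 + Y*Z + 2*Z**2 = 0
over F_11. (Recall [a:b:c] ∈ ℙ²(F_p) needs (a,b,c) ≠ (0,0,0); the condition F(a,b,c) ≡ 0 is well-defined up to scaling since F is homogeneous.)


F(0,9,5) ≡ 6 (mod 11); P is NOT on the curve.

Evaluate F(0, 9, 5) term-by-term (mod 11).
  -2*X**2 ↦ -2·0·1·1 = 0
  -X*Y ↦ -1·0·9·1 = 0
  -X*Z ↦ -1·0·1·5 = 0
  -3*Y**2 ↦ -3·1·81·1 = -243
  Y*Z ↦ 1·1·9·5 = 45
  2*Z**2 ↦ 2·1·1·25 = 50
Sum: F(0, 9, 5) = (0) + (0) + (0) + (-243) + (45) + (50) = -148.
Reducing mod 11: -148 ≡ 6 (mod 11).
Since F(a, b, c) ≡ 6 ≠ 0 (mod 11), P does NOT lie on the curve.


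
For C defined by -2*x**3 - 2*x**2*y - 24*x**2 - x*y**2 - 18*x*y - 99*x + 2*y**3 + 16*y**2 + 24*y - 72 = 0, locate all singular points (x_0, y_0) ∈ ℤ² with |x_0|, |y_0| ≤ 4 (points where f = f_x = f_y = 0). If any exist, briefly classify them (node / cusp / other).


Singular points: {(-3, -3)}; classification: cusp.

Compute partial derivatives:
  f_x = -6*x**2 - 4*x*y - 48*x - y**2 - 18*y - 99.
  f_y = -2*x**2 - 2*x*y - 18*x + 6*y**2 + 32*y + 24.
Scan x_0 ∈ {−4, ..., 4}. For each x_0, f_y(x_0, y) is a polynomial in y; find its integer roots y ∈ {−4, ..., 4}, then test f_x and f at those candidates.
  x = -4: f_y(-4, y) = 6*y**2 + 40*y + 64; vanishes at y ∈ {-4}. (-4, -4): f_x = -11 ≠ 0.
  x = -3: f_y(-3, y) = 6*y**2 + 38*y + 60; vanishes at y ∈ {-3}. (-3, -3): f_x = 0, f = 0 — SINGULAR.
  x = -2: f_y(-2, y) = 6*y**2 + 36*y + 52; no integer root y with |y| ≤ 4.
  x = -1: f_y(-1, y) = 6*y**2 + 34*y + 40; vanishes at y ∈ {-4}. (-1, -4): f_x = -17 ≠ 0.
  x = 0: f_y(0, y) = 6*y**2 + 32*y + 24; no integer root y with |y| ≤ 4.
  x = 1: f_y(1, y) = 6*y**2 + 30*y + 4; no integer root y with |y| ≤ 4.
  x = 2: f_y(2, y) = 6*y**2 + 28*y - 20; no integer root y with |y| ≤ 4.
  x = 3: f_y(3, y) = 6*y**2 + 26*y - 48; no integer root y with |y| ≤ 4.
  x = 4: f_y(4, y) = 6*y**2 + 24*y - 80; no integer root y with |y| ≤ 4.
Only singular point on the grid: (-3, -3).
Classify: substitute x = -3 + u, y = -3 + v and expand: f = -2*u**3 - 2*u**2*v - u*v**2 + 2*v**3 + v**2.
No constant or linear terms (consistent with a singular point). Quadratic part: v**2. Cubic part: -2*u**3 - 2*u**2*v - u*v**2 + 2*v**3.
The quadratic part v**2 is a perfect square, so there is a single (double) tangent line v = 0, i.e. y = -3. Restricting the cubic part to that line (v = 0) leaves -2*u**3 ≠ 0, so f is not divisible by v and the branch is v² ≈ 2*u**3 to lowest order — this is a cusp.
Classification: cusp.


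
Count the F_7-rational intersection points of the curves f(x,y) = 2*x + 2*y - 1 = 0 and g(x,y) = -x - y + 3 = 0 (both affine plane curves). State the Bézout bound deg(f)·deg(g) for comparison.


Common zeros: ∅; count = 0; Bézout bound = 1.

deg(f) = 1, deg(g) = 1, so Bézout bound = 1.
Scan x ∈ F_7. For each x, list the y ∈ F_7 with f(x, y) ≡ 0 and those with g(x, y) ≡ 0 (mod 7); the common zeros in that column are the intersection.
  x = 0: f ≡ 0 at y ∈ {4}; g ≡ 0 at y ∈ {3}; common: ∅.
  x = 1: f ≡ 0 at y ∈ {3}; g ≡ 0 at y ∈ {2}; common: ∅.
  x = 2: f ≡ 0 at y ∈ {2}; g ≡ 0 at y ∈ {1}; common: ∅.
  x = 3: f ≡ 0 at y ∈ {1}; g ≡ 0 at y ∈ {0}; common: ∅.
  x = 4: f ≡ 0 at y ∈ {0}; g ≡ 0 at y ∈ {6}; common: ∅.
  x = 5: f ≡ 0 at y ∈ {6}; g ≡ 0 at y ∈ {5}; common: ∅.
  x = 6: f ≡ 0 at y ∈ {5}; g ≡ 0 at y ∈ {4}; common: ∅.
Collecting: common zeros = ∅, so the count is 0.
Comparison with the Bézout bound: 0 ≤ 1 = deg(f)·deg(g), as expected for curves with no common component (the affine F_7-count falls short of the bound because intersections may lie at infinity, over extension fields, or carry multiplicity).


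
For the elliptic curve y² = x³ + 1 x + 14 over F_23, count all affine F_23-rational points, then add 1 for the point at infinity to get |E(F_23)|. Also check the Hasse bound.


Affine points = {(1, 4), (1, 19), (2, 1), (2, 22), (4, 6), (4, 17), (5, 11), (5, 12), (6, 11), (6, 12), (9, 4), (9, 19), (10, 9), (10, 14), (12, 11), (12, 12), (13, 4), (13, 19), (14, 9), (14, 14), (15, 0), (16, 3), (16, 20), (21, 2), (21, 21), (22, 9), (22, 14)}; affine count = 27; |E(F_23)| = 28.

Discriminant check: Δ ∝ 4a³ + 27b² = 4·1³ + 27·14² = 4·1 + 27·196 ≡ 6 (mod 23). Nonzero ⇒ E is nonsingular.
For each x ∈ F_23, compute rhs = x³ + 1·x + 14 mod 23, then count y ∈ F_23 with y² ≡ rhs.
  x = 0: rhs = 14, matching y values: none (0 points).
  x = 1: rhs = 16, matching y values: 4, 19 (2 points).
  x = 2: rhs = 1, matching y values: 1, 22 (2 points).
  x = 3: rhs = 21, matching y values: none (0 points).
  x = 4: rhs = 13, matching y values: 6, 17 (2 points).
  x = 5: rhs = 6, matching y values: 11, 12 (2 points).
  x = 6: rhs = 6, matching y values: 11, 12 (2 points).
  x = 7: rhs = 19, matching y values: none (0 points).
  x = 8: rhs = 5, matching y values: none (0 points).
  x = 9: rhs = 16, matching y values: 4, 19 (2 points).
  x = 10: rhs = 12, matching y values: 9, 14 (2 points).
  x = 11: rhs = 22, matching y values: none (0 points).
  x = 12: rhs = 6, matching y values: 11, 12 (2 points).
  x = 13: rhs = 16, matching y values: 4, 19 (2 points).
  x = 14: rhs = 12, matching y values: 9, 14 (2 points).
  x = 15: rhs = 0, matching y values: 0 (1 points).
  x = 16: rhs = 9, matching y values: 3, 20 (2 points).
  x = 17: rhs = 22, matching y values: none (0 points).
  x = 18: rhs = 22, matching y values: none (0 points).
  x = 19: rhs = 15, matching y values: none (0 points).
  x = 20: rhs = 7, matching y values: none (0 points).
  x = 21: rhs = 4, matching y values: 2, 21 (2 points).
  x = 22: rhs = 12, matching y values: 9, 14 (2 points).
Total affine count: 27.
Full point count |E(F_23)| = 27 + 1 = 28.
Hasse bound: |28 − (23+1)| = |4| = 4 ≤ 2√23 ≈ 9.5917 ✓.


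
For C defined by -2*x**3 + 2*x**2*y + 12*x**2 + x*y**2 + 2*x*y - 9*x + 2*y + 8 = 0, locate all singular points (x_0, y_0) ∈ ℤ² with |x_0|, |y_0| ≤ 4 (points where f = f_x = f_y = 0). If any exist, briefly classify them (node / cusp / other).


Singular points: {(1, -3)}; classification: cusp.

Compute partial derivatives:
  f_x = -6*x**2 + 4*x*y + 24*x + y**2 + 2*y - 9.
  f_y = 2*x**2 + 2*x*y + 2*x + 2.
Scan x_0 ∈ {−4, ..., 4}. For each x_0, f_y(x_0, y) is a polynomial in y; find its integer roots y ∈ {−4, ..., 4}, then test f_x and f at those candidates.
  x = -4: f_y(-4, y) = 26 - 8*y; no integer root y with |y| ≤ 4.
  x = -3: f_y(-3, y) = 14 - 6*y; no integer root y with |y| ≤ 4.
  x = -2: f_y(-2, y) = 6 - 4*y; no integer root y with |y| ≤ 4.
  x = -1: f_y(-1, y) = 2 - 2*y; vanishes at y ∈ {1}. (-1, 1): f_x = -40 ≠ 0.
  x = 0: f_y(0, y) = 2; no integer root y with |y| ≤ 4.
  x = 1: f_y(1, y) = 2*y + 6; vanishes at y ∈ {-3}. (1, -3): f_x = 0, f = 0 — SINGULAR.
  x = 2: f_y(2, y) = 4*y + 14; no integer root y with |y| ≤ 4.
  x = 3: f_y(3, y) = 6*y + 26; no integer root y with |y| ≤ 4.
  x = 4: f_y(4, y) = 8*y + 42; no integer root y with |y| ≤ 4.
Only singular point on the grid: (1, -3).
Classify: substitute x = 1 + u, y = -3 + v and expand: f = -2*u**3 + 2*u**2*v + u*v**2 + v**2.
No constant or linear terms (consistent with a singular point). Quadratic part: v**2. Cubic part: -2*u**3 + 2*u**2*v + u*v**2.
The quadratic part v**2 is a perfect square, so there is a single (double) tangent line v = 0, i.e. y = -3. Restricting the cubic part to that line (v = 0) leaves -2*u**3 ≠ 0, so f is not divisible by v and the branch is v² ≈ 2*u**3 to lowest order — this is a cusp.
Classification: cusp.


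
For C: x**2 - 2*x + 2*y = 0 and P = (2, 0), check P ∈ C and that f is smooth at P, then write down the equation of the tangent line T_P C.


Tangent line at P: 2*x + 2*y - 4 = 0.

Step 1: f(2, 0) = 0, so P lies on C.
Step 2: partial derivatives
  f_x(x, y) = 2*x - 2, f_y(x, y) = 2.
  f_x(P) = 2, f_y(P) = 2 (gradient nonzero, so P is smooth).
Step 3: tangent line at P: 2·(x − 2) + 2·(y − 0) = 0.
Expanding: 2*x + 2*y - 4 = 0.


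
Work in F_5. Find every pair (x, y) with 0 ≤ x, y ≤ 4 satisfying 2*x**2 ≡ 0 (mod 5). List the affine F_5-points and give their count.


Affine F_5-points: {(0, 0), (0, 1), (0, 2), (0, 3), (0, 4)}; count = 5.

For each of the 25 pairs (x, y) ∈ F_5², evaluate f(x, y) mod 5. Record the zeros.
  x = 0: [0↦0, 1↦0, 2↦0, 3↦0, 4↦0]  zeros at y ∈ {0, 1, 2, 3, 4}
  x = 1: [0↦2, 1↦2, 2↦2, 3↦2, 4↦2]  zeros at y ∈ ∅
  x = 2: [0↦3, 1↦3, 2↦3, 3↦3, 4↦3]  zeros at y ∈ ∅
  x = 3: [0↦3, 1↦3, 2↦3, 3↦3, 4↦3]  zeros at y ∈ ∅
  x = 4: [0↦2, 1↦2, 2↦2, 3↦2, 4↦2]  zeros at y ∈ ∅
Collecting zeros: affine points = {(0, 0), (0, 1), (0, 2), (0, 3), (0, 4)}.
Total count |C(F_5)_aff| = 5.


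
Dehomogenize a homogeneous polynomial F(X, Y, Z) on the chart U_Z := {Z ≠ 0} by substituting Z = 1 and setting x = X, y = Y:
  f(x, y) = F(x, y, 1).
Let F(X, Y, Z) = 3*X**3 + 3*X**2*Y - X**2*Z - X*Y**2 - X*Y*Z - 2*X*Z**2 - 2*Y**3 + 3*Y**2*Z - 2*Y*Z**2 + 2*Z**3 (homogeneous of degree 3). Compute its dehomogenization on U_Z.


f(x, y) = 3*x**3 + 3*x**2*y - x**2 - x*y**2 - x*y - 2*x - 2*y**3 + 3*y**2 - 2*y + 2

On U_Z we set Z = 1. Each monomial c·X^i·Y^j·Z^k in F becomes c·x^i·y^j·1^k = c·x^i·y^j.
Substituting Z = 1: F(X, Y, 1) = 3*x**3 + 3*x**2*y - x**2 - x*y**2 - x*y - 2*x - 2*y**3 + 3*y**2 - 2*y + 2.
Note: deg(f) ≤ deg(F) = 3; strict inequality happens when F is divisible by Z (lost terms).


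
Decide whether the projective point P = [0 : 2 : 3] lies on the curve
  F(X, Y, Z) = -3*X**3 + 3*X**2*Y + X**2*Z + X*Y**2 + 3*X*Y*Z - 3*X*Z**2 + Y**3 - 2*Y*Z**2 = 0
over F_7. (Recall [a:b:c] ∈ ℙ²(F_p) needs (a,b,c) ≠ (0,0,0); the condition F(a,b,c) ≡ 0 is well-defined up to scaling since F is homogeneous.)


F(0,2,3) ≡ 0 (mod 7); P is on the curve.

Evaluate F(0, 2, 3) term-by-term (mod 7).
  -3*X**3 ↦ -3·0·1·1 = 0
  3*X**2*Y ↦ 3·0·2·1 = 0
  X**2*Z ↦ 1·0·1·3 = 0
  X*Y**2 ↦ 1·0·4·1 = 0
  3*X*Y*Z ↦ 3·0·2·3 = 0
  -3*X*Z**2 ↦ -3·0·1·9 = 0
  Y**3 ↦ 1·1·8·1 = 8
  -2*Y*Z**2 ↦ -2·1·2·9 = -36
Sum: F(0, 2, 3) = (0) + (0) + (0) + (0) + (0) + (0) + (8) + (-36) = -28.
Reducing mod 7: -28 ≡ 0 (mod 7).
Since F(a, b, c) ≡ 0 (mod 7), P lies on the curve.


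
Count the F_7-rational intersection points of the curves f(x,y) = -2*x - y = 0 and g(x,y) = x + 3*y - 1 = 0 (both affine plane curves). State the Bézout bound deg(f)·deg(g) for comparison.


Common zeros: {(4, 6)}; count = 1; Bézout bound = 1.

deg(f) = 1, deg(g) = 1, so Bézout bound = 1.
Scan x ∈ F_7. For each x, list the y ∈ F_7 with f(x, y) ≡ 0 and those with g(x, y) ≡ 0 (mod 7); the common zeros in that column are the intersection.
  x = 0: f ≡ 0 at y ∈ {0}; g ≡ 0 at y ∈ {5}; common: ∅.
  x = 1: f ≡ 0 at y ∈ {5}; g ≡ 0 at y ∈ {0}; common: ∅.
  x = 2: f ≡ 0 at y ∈ {3}; g ≡ 0 at y ∈ {2}; common: ∅.
  x = 3: f ≡ 0 at y ∈ {1}; g ≡ 0 at y ∈ {4}; common: ∅.
  x = 4: f ≡ 0 at y ∈ {6}; g ≡ 0 at y ∈ {6}; common: {6}.
  x = 5: f ≡ 0 at y ∈ {4}; g ≡ 0 at y ∈ {1}; common: ∅.
  x = 6: f ≡ 0 at y ∈ {2}; g ≡ 0 at y ∈ {3}; common: ∅.
Collecting: common zeros = {(4, 6)}, so the count is 1.
Comparison with the Bézout bound: 1 ≤ 1 = deg(f)·deg(g), as expected for curves with no common component (the bound is attained).


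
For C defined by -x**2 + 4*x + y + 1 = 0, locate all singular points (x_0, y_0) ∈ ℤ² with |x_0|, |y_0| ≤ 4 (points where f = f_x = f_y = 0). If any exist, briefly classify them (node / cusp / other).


No singular points in the scanned grid; C is smooth there.

Compute partial derivatives:
  f_x = 4 - 2*x.
  f_y = 1.
f_y = 1 is a nonzero constant, so f_y never vanishes: no point (x, y) can satisfy f = f_x = f_y = 0. In particular no (x, y) ∈ {−4, ..., 4}² is singular; the curve is smooth.


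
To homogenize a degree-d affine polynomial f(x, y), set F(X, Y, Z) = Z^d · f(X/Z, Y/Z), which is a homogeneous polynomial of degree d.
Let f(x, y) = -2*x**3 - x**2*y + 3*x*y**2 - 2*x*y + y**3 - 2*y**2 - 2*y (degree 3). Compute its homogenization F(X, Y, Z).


F(X, Y, Z) = -2*X**3 - X**2*Y + 3*X*Y**2 - 2*X*Y*Z + Y**3 - 2*Y**2*Z - 2*Y*Z**2

deg(f) = 3.
Substitute x = X/Z, y = Y/Z into f, then multiply by Z^3.
  monomial -2·x^3·y^0 ↦ -2·X^3·Y^0·Z^0.
  monomial -1·x^2·y^1 ↦ -1·X^2·Y^1·Z^0.
  monomial 3·x^1·y^2 ↦ 3·X^1·Y^2·Z^0.
  monomial -2·x^1·y^1 ↦ -2·X^1·Y^1·Z^1.
  monomial 1·x^0·y^3 ↦ 1·X^0·Y^3·Z^0.
  monomial -2·x^0·y^2 ↦ -2·X^0·Y^2·Z^1.
  monomial -2·x^0·y^1 ↦ -2·X^0·Y^1·Z^2.
Collecting: F(X, Y, Z) = -2*X**3 - X**2*Y + 3*X*Y**2 - 2*X*Y*Z + Y**3 - 2*Y**2*Z - 2*Y*Z**2.


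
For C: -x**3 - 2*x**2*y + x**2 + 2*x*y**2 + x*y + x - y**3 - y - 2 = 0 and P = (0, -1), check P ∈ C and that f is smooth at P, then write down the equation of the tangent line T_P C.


Tangent line at P: 2*x - 4*y - 4 = 0.

Step 1: f(0, -1) = 0, so P lies on C.
Step 2: partial derivatives
  f_x(x, y) = -3*x**2 - 4*x*y + 2*x + 2*y**2 + y + 1, f_y(x, y) = -2*x**2 + 4*x*y + x - 3*y**2 - 1.
  f_x(P) = 2, f_y(P) = -4 (gradient nonzero, so P is smooth).
Step 3: tangent line at P: 2·(x − 0) + -4·(y − -1) = 0.
Expanding: 2*x - 4*y - 4 = 0.


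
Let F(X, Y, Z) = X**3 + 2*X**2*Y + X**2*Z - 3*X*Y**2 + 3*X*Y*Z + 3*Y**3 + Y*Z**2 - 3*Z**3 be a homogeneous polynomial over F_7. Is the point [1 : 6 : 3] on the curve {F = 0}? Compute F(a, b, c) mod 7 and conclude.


F(1,6,3) ≡ 2 (mod 7); P is NOT on the curve.

Evaluate F(1, 6, 3) term-by-term (mod 7).
  X**3 ↦ 1·1·1·1 = 1
  2*X**2*Y ↦ 2·1·6·1 = 12
  X**2*Z ↦ 1·1·1·3 = 3
  -3*X*Y**2 ↦ -3·1·36·1 = -108
  3*X*Y*Z ↦ 3·1·6·3 = 54
  3*Y**3 ↦ 3·1·216·1 = 648
  Y*Z**2 ↦ 1·1·6·9 = 54
  -3*Z**3 ↦ -3·1·1·27 = -81
Sum: F(1, 6, 3) = (1) + (12) + (3) + (-108) + (54) + (648) + (54) + (-81) = 583.
Reducing mod 7: 583 ≡ 2 (mod 7).
Since F(a, b, c) ≡ 2 ≠ 0 (mod 7), P does NOT lie on the curve.


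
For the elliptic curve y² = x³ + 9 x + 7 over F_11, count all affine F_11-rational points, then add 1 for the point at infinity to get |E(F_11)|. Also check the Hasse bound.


Affine points = {(2, 0), (5, 1), (5, 10), (9, 5), (9, 6)}; affine count = 5; |E(F_11)| = 6.

Discriminant check: Δ ∝ 4a³ + 27b² = 4·9³ + 27·7² = 4·729 + 27·49 ≡ 4 (mod 11). Nonzero ⇒ E is nonsingular.
For each x ∈ F_11, compute rhs = x³ + 9·x + 7 mod 11, then count y ∈ F_11 with y² ≡ rhs.
  x = 0: rhs = 7, matching y values: none (0 points).
  x = 1: rhs = 6, matching y values: none (0 points).
  x = 2: rhs = 0, matching y values: 0 (1 points).
  x = 3: rhs = 6, matching y values: none (0 points).
  x = 4: rhs = 8, matching y values: none (0 points).
  x = 5: rhs = 1, matching y values: 1, 10 (2 points).
  x = 6: rhs = 2, matching y values: none (0 points).
  x = 7: rhs = 6, matching y values: none (0 points).
  x = 8: rhs = 8, matching y values: none (0 points).
  x = 9: rhs = 3, matching y values: 5, 6 (2 points).
  x = 10: rhs = 8, matching y values: none (0 points).
Total affine count: 5.
Full point count |E(F_11)| = 5 + 1 = 6.
Hasse bound: |6 − (11+1)| = |-6| = 6 ≤ 2√11 ≈ 6.6332 ✓.


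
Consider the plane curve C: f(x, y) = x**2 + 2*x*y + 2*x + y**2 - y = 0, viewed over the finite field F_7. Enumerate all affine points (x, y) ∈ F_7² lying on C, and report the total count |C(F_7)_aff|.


Affine F_7-points: {(0, 0), (0, 1), (3, 1), (4, 2), (4, 5), (5, 0), (5, 5)}; count = 7.

For each of the 49 pairs (x, y) ∈ F_7², evaluate f(x, y) mod 7. Record the zeros.
  x = 0: [0↦0, 1↦0, 2↦2, 3↦6, 4↦5, 5↦6, 6↦2]  zeros at y ∈ {0, 1}
  x = 1: [0↦3, 1↦5, 2↦2, 3↦1, 4↦2, 5↦5, 6↦3]  zeros at y ∈ ∅
  x = 2: [0↦1, 1↦5, 2↦4, 3↦5, 4↦1, 5↦6, 6↦6]  zeros at y ∈ ∅
  x = 3: [0↦1, 1↦0, 2↦1, 3↦4, 4↦2, 5↦2, 6↦4]  zeros at y ∈ {1}
  x = 4: [0↦3, 1↦4, 2↦0, 3↦5, 4↦5, 5↦0, 6↦4]  zeros at y ∈ {2, 5}
  x = 5: [0↦0, 1↦3, 2↦1, 3↦1, 4↦3, 5↦0, 6↦6]  zeros at y ∈ {0, 5}
  x = 6: [0↦6, 1↦4, 2↦4, 3↦6, 4↦3, 5↦2, 6↦3]  zeros at y ∈ ∅
Collecting zeros: affine points = {(0, 0), (0, 1), (3, 1), (4, 2), (4, 5), (5, 0), (5, 5)}.
Total count |C(F_7)_aff| = 7.


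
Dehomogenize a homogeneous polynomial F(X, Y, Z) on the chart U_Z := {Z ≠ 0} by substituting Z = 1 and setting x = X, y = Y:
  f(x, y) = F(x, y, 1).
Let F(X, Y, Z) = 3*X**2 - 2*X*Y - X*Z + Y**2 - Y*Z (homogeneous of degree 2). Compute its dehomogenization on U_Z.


f(x, y) = 3*x**2 - 2*x*y - x + y**2 - y

On U_Z we set Z = 1. Each monomial c·X^i·Y^j·Z^k in F becomes c·x^i·y^j·1^k = c·x^i·y^j.
Substituting Z = 1: F(X, Y, 1) = 3*x**2 - 2*x*y - x + y**2 - y.
Note: deg(f) ≤ deg(F) = 2; strict inequality happens when F is divisible by Z (lost terms).


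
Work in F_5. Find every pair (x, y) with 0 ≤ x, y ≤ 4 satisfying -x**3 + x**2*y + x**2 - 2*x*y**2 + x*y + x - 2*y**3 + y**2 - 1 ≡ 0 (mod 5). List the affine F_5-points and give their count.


Affine F_5-points: {(1, 0), (2, 4), (4, 0), (4, 4)}; count = 4.

For each of the 25 pairs (x, y) ∈ F_5², evaluate f(x, y) mod 5. Record the zeros.
  x = 0: [0↦4, 1↦3, 2↦2, 3↦4, 4↦2]  zeros at y ∈ ∅
  x = 1: [0↦0, 1↦4, 2↦4, 3↦3, 4↦4]  zeros at y ∈ {0}
  x = 2: [0↦2, 1↦3, 2↦1, 3↦4, 4↦0]  zeros at y ∈ {4}
  x = 3: [0↦4, 1↦4, 2↦2, 3↦1, 4↦4]  zeros at y ∈ ∅
  x = 4: [0↦0, 1↦1, 2↦1, 3↦3, 4↦0]  zeros at y ∈ {0, 4}
Collecting zeros: affine points = {(1, 0), (2, 4), (4, 0), (4, 4)}.
Total count |C(F_5)_aff| = 4.


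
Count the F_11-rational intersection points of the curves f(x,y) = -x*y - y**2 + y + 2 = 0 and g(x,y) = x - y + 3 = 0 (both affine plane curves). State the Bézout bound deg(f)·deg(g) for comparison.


Common zeros: ∅; count = 0; Bézout bound = 2.

deg(f) = 2, deg(g) = 1, so Bézout bound = 2.
Scan x ∈ F_11. For each x, list the y ∈ F_11 with f(x, y) ≡ 0 and those with g(x, y) ≡ 0 (mod 11); the common zeros in that column are the intersection.
  x = 0: f ≡ 0 at y ∈ {2, 10}; g ≡ 0 at y ∈ {3}; common: ∅.
  x = 1: f ≡ 0 at y ∈ ∅; g ≡ 0 at y ∈ {4}; common: ∅.
  x = 2: f ≡ 0 at y ∈ {1, 9}; g ≡ 0 at y ∈ {5}; common: ∅.
  x = 3: f ≡ 0 at y ∈ {4, 5}; g ≡ 0 at y ∈ {6}; common: ∅.
  x = 4: f ≡ 0 at y ∈ ∅; g ≡ 0 at y ∈ {7}; common: ∅.
  x = 5: f ≡ 0 at y ∈ ∅; g ≡ 0 at y ∈ {8}; common: ∅.
  x = 6: f ≡ 0 at y ∈ {3}; g ≡ 0 at y ∈ {9}; common: ∅.
  x = 7: f ≡ 0 at y ∈ {8}; g ≡ 0 at y ∈ {10}; common: ∅.
  x = 8: f ≡ 0 at y ∈ ∅; g ≡ 0 at y ∈ {0}; common: ∅.
  x = 9: f ≡ 0 at y ∈ ∅; g ≡ 0 at y ∈ {1}; common: ∅.
  x = 10: f ≡ 0 at y ∈ {6, 7}; g ≡ 0 at y ∈ {2}; common: ∅.
Collecting: common zeros = ∅, so the count is 0.
Comparison with the Bézout bound: 0 ≤ 2 = deg(f)·deg(g), as expected for curves with no common component (the affine F_11-count falls short of the bound because intersections may lie at infinity, over extension fields, or carry multiplicity).


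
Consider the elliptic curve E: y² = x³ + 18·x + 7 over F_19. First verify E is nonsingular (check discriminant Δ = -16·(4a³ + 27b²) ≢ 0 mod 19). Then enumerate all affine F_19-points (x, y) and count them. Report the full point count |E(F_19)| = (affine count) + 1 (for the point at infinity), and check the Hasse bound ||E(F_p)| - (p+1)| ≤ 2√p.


Affine points = {(0, 8), (0, 11), (1, 8), (1, 11), (7, 1), (7, 18), (8, 6), (8, 13), (9, 9), (9, 10), (10, 3), (10, 16), (11, 4), (11, 15), (13, 5), (13, 14), (14, 1), (14, 18), (15, 2), (15, 17), (17, 1), (17, 18), (18, 8), (18, 11)}; affine count = 24; |E(F_19)| = 25.

Discriminant check: Δ ∝ 4a³ + 27b² = 4·18³ + 27·7² = 4·5832 + 27·49 ≡ 8 (mod 19). Nonzero ⇒ E is nonsingular.
For each x ∈ F_19, compute rhs = x³ + 18·x + 7 mod 19, then count y ∈ F_19 with y² ≡ rhs.
  x = 0: rhs = 7, matching y values: 8, 11 (2 points).
  x = 1: rhs = 7, matching y values: 8, 11 (2 points).
  x = 2: rhs = 13, matching y values: none (0 points).
  x = 3: rhs = 12, matching y values: none (0 points).
  x = 4: rhs = 10, matching y values: none (0 points).
  x = 5: rhs = 13, matching y values: none (0 points).
  x = 6: rhs = 8, matching y values: none (0 points).
  x = 7: rhs = 1, matching y values: 1, 18 (2 points).
  x = 8: rhs = 17, matching y values: 6, 13 (2 points).
  x = 9: rhs = 5, matching y values: 9, 10 (2 points).
  x = 10: rhs = 9, matching y values: 3, 16 (2 points).
  x = 11: rhs = 16, matching y values: 4, 15 (2 points).
  x = 12: rhs = 13, matching y values: none (0 points).
  x = 13: rhs = 6, matching y values: 5, 14 (2 points).
  x = 14: rhs = 1, matching y values: 1, 18 (2 points).
  x = 15: rhs = 4, matching y values: 2, 17 (2 points).
  x = 16: rhs = 2, matching y values: none (0 points).
  x = 17: rhs = 1, matching y values: 1, 18 (2 points).
  x = 18: rhs = 7, matching y values: 8, 11 (2 points).
Total affine count: 24.
Full point count |E(F_19)| = 24 + 1 = 25.
Hasse bound: |25 − (19+1)| = |5| = 5 ≤ 2√19 ≈ 8.7178 ✓.


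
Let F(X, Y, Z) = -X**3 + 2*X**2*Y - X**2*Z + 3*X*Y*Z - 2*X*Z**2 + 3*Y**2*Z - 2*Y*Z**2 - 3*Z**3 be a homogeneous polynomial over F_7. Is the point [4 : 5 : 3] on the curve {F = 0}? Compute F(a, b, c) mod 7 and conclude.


F(4,5,3) ≡ 0 (mod 7); P is on the curve.

Evaluate F(4, 5, 3) term-by-term (mod 7).
  -X**3 ↦ -1·64·1·1 = -64
  2*X**2*Y ↦ 2·16·5·1 = 160
  -X**2*Z ↦ -1·16·1·3 = -48
  3*X*Y*Z ↦ 3·4·5·3 = 180
  -2*X*Z**2 ↦ -2·4·1·9 = -72
  3*Y**2*Z ↦ 3·1·25·3 = 225
  -2*Y*Z**2 ↦ -2·1·5·9 = -90
  -3*Z**3 ↦ -3·1·1·27 = -81
Sum: F(4, 5, 3) = (-64) + (160) + (-48) + (180) + (-72) + (225) + (-90) + (-81) = 210.
Reducing mod 7: 210 ≡ 0 (mod 7).
Since F(a, b, c) ≡ 0 (mod 7), P lies on the curve.


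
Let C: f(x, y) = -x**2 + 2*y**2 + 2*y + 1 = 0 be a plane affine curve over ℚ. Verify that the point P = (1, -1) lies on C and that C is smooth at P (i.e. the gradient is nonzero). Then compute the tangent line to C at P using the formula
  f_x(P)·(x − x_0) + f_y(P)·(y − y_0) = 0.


Tangent line at P: -2*x - 2*y = 0.

Step 1: f(1, -1) = 0, so P lies on C.
Step 2: partial derivatives
  f_x(x, y) = -2*x, f_y(x, y) = 4*y + 2.
  f_x(P) = -2, f_y(P) = -2 (gradient nonzero, so P is smooth).
Step 3: tangent line at P: -2·(x − 1) + -2·(y − -1) = 0.
Expanding: -2*x - 2*y = 0.


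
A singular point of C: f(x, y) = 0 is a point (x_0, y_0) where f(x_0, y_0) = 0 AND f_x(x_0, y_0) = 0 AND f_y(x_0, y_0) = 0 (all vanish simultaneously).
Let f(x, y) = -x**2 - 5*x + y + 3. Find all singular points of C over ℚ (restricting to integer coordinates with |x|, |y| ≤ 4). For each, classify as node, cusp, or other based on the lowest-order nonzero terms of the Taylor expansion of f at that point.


No singular points in the scanned grid; C is smooth there.

Compute partial derivatives:
  f_x = -2*x - 5.
  f_y = 1.
f_y = 1 is a nonzero constant, so f_y never vanishes: no point (x, y) can satisfy f = f_x = f_y = 0. In particular no (x, y) ∈ {−4, ..., 4}² is singular; the curve is smooth.


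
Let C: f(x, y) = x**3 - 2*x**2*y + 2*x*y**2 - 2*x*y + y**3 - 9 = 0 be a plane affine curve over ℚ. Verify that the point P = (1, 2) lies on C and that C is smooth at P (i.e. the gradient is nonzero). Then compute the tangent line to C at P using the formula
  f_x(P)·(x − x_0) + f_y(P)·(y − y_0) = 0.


Tangent line at P: -x + 16*y - 31 = 0.

Step 1: f(1, 2) = 0, so P lies on C.
Step 2: partial derivatives
  f_x(x, y) = 3*x**2 - 4*x*y + 2*y**2 - 2*y, f_y(x, y) = -2*x**2 + 4*x*y - 2*x + 3*y**2.
  f_x(P) = -1, f_y(P) = 16 (gradient nonzero, so P is smooth).
Step 3: tangent line at P: -1·(x − 1) + 16·(y − 2) = 0.
Expanding: -x + 16*y - 31 = 0.


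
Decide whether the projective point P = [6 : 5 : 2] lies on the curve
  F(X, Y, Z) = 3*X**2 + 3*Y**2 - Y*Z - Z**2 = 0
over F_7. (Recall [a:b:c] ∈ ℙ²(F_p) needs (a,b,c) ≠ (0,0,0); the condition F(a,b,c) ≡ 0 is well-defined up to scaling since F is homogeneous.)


F(6,5,2) ≡ 1 (mod 7); P is NOT on the curve.

Evaluate F(6, 5, 2) term-by-term (mod 7).
  3*X**2 ↦ 3·36·1·1 = 108
  3*Y**2 ↦ 3·1·25·1 = 75
  -Y*Z ↦ -1·1·5·2 = -10
  -Z**2 ↦ -1·1·1·4 = -4
Sum: F(6, 5, 2) = (108) + (75) + (-10) + (-4) = 169.
Reducing mod 7: 169 ≡ 1 (mod 7).
Since F(a, b, c) ≡ 1 ≠ 0 (mod 7), P does NOT lie on the curve.


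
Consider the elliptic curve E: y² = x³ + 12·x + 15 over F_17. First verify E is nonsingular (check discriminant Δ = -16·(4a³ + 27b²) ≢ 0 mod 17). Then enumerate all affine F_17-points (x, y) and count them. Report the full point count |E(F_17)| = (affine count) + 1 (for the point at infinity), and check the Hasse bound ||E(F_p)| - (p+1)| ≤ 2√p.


Affine points = {(0, 7), (0, 10), (2, 8), (2, 9), (4, 5), (4, 12), (5, 8), (5, 9), (7, 0), (9, 6), (9, 11), (10, 8), (10, 9), (11, 4), (11, 13), (12, 0), (15, 0), (16, 6), (16, 11)}; affine count = 19; |E(F_17)| = 20.

Discriminant check: Δ ∝ 4a³ + 27b² = 4·12³ + 27·15² = 4·1728 + 27·225 ≡ 16 (mod 17). Nonzero ⇒ E is nonsingular.
For each x ∈ F_17, compute rhs = x³ + 12·x + 15 mod 17, then count y ∈ F_17 with y² ≡ rhs.
  x = 0: rhs = 15, matching y values: 7, 10 (2 points).
  x = 1: rhs = 11, matching y values: none (0 points).
  x = 2: rhs = 13, matching y values: 8, 9 (2 points).
  x = 3: rhs = 10, matching y values: none (0 points).
  x = 4: rhs = 8, matching y values: 5, 12 (2 points).
  x = 5: rhs = 13, matching y values: 8, 9 (2 points).
  x = 6: rhs = 14, matching y values: none (0 points).
  x = 7: rhs = 0, matching y values: 0 (1 points).
  x = 8: rhs = 11, matching y values: none (0 points).
  x = 9: rhs = 2, matching y values: 6, 11 (2 points).
  x = 10: rhs = 13, matching y values: 8, 9 (2 points).
  x = 11: rhs = 16, matching y values: 4, 13 (2 points).
  x = 12: rhs = 0, matching y values: 0 (1 points).
  x = 13: rhs = 5, matching y values: none (0 points).
  x = 14: rhs = 3, matching y values: none (0 points).
  x = 15: rhs = 0, matching y values: 0 (1 points).
  x = 16: rhs = 2, matching y values: 6, 11 (2 points).
Total affine count: 19.
Full point count |E(F_17)| = 19 + 1 = 20.
Hasse bound: |20 − (17+1)| = |2| = 2 ≤ 2√17 ≈ 8.2462 ✓.


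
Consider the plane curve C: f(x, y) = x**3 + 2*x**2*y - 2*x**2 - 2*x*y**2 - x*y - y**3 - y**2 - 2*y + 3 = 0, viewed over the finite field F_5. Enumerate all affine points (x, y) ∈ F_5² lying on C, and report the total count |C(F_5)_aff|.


Affine F_5-points: {(0, 4), (1, 2), (1, 3), (2, 4), (4, 0), (4, 3)}; count = 6.

For each of the 25 pairs (x, y) ∈ F_5², evaluate f(x, y) mod 5. Record the zeros.
  x = 0: [0↦3, 1↦4, 2↦2, 3↦1, 4↦0]  zeros at y ∈ {4}
  x = 1: [0↦2, 1↦2, 2↦0, 3↦0, 4↦1]  zeros at y ∈ {2, 3}
  x = 2: [0↦3, 1↦1, 2↦3, 3↦3, 4↦0]  zeros at y ∈ {4}
  x = 3: [0↦2, 1↦2, 2↦2, 3↦1, 4↦3]  zeros at y ∈ ∅
  x = 4: [0↦0, 1↦1, 2↦3, 3↦0, 4↦1]  zeros at y ∈ {0, 3}
Collecting zeros: affine points = {(0, 4), (1, 2), (1, 3), (2, 4), (4, 0), (4, 3)}.
Total count |C(F_5)_aff| = 6.


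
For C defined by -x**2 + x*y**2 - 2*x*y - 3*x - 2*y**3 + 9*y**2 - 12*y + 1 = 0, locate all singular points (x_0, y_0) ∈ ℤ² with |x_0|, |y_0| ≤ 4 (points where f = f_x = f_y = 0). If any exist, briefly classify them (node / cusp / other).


Singular points: {(-2, 1)}; classification: node.

Compute partial derivatives:
  f_x = -2*x + y**2 - 2*y - 3.
  f_y = 2*x*y - 2*x - 6*y**2 + 18*y - 12.
Scan x_0 ∈ {−4, ..., 4}. For each x_0, f_y(x_0, y) is a polynomial in y; find its integer roots y ∈ {−4, ..., 4}, then test f_x and f at those candidates.
  x = -4: f_y(-4, y) = -6*y**2 + 10*y - 4; vanishes at y ∈ {1}. (-4, 1): f_x = 4 ≠ 0.
  x = -3: f_y(-3, y) = -6*y**2 + 12*y - 6; vanishes at y ∈ {1}. (-3, 1): f_x = 2 ≠ 0.
  x = -2: f_y(-2, y) = -6*y**2 + 14*y - 8; vanishes at y ∈ {1}. (-2, 1): f_x = 0, f = 0 — SINGULAR.
  x = -1: f_y(-1, y) = -6*y**2 + 16*y - 10; vanishes at y ∈ {1}. (-1, 1): f_x = -2 ≠ 0.
  x = 0: f_y(0, y) = -6*y**2 + 18*y - 12; vanishes at y ∈ {1, 2}. (0, 1): f_x = -4 ≠ 0; (0, 2): f_x = -3 ≠ 0.
  x = 1: f_y(1, y) = -6*y**2 + 20*y - 14; vanishes at y ∈ {1}. (1, 1): f_x = -6 ≠ 0.
  x = 2: f_y(2, y) = -6*y**2 + 22*y - 16; vanishes at y ∈ {1}. (2, 1): f_x = -8 ≠ 0.
  x = 3: f_y(3, y) = -6*y**2 + 24*y - 18; vanishes at y ∈ {1, 3}. (3, 1): f_x = -10 ≠ 0; (3, 3): f_x = -6 ≠ 0.
  x = 4: f_y(4, y) = -6*y**2 + 26*y - 20; vanishes at y ∈ {1}. (4, 1): f_x = -12 ≠ 0.
Only singular point on the grid: (-2, 1).
Classify: substitute x = -2 + u, y = 1 + v and expand: f = -u**2 + u*v**2 - 2*v**3 + v**2.
No constant or linear terms (consistent with a singular point). Quadratic part: -u**2 + v**2. Cubic part: u*v**2 - 2*v**3.
The quadratic part v**2 - u**2 = (v − u)(v + u) splits into two distinct linear factors, so there are two distinct tangent lines y − 1 = ±(x − -2) — this is a node (ordinary double point).
Classification: node.


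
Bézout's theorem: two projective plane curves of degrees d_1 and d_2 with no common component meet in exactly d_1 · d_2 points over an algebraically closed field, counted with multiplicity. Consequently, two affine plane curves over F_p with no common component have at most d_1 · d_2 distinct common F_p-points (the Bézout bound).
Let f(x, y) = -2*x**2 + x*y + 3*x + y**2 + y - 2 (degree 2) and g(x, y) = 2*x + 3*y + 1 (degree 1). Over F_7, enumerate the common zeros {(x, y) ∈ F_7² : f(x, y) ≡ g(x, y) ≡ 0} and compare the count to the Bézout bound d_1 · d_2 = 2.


Common zeros: {(2, 3), (4, 4)}; count = 2; Bézout bound = 2.

deg(f) = 2, deg(g) = 1, so Bézout bound = 2.
Scan x ∈ F_7. For each x, list the y ∈ F_7 with f(x, y) ≡ 0 and those with g(x, y) ≡ 0 (mod 7); the common zeros in that column are the intersection.
  x = 0: f ≡ 0 at y ∈ {1, 5}; g ≡ 0 at y ∈ {2}; common: ∅.
  x = 1: f ≡ 0 at y ∈ {2, 3}; g ≡ 0 at y ∈ {6}; common: ∅.
  x = 2: f ≡ 0 at y ∈ {1, 3}; g ≡ 0 at y ∈ {3}; common: {3}.
  x = 3: f ≡ 0 at y ∈ {4, 6}; g ≡ 0 at y ∈ {0}; common: ∅.
  x = 4: f ≡ 0 at y ∈ {4, 5}; g ≡ 0 at y ∈ {4}; common: {4}.
  x = 5: f ≡ 0 at y ∈ {2, 6}; g ≡ 0 at y ∈ {1}; common: ∅.
  x = 6: f ≡ 0 at y ∈ {0}; g ≡ 0 at y ∈ {5}; common: ∅.
Collecting: common zeros = {(2, 3), (4, 4)}, so the count is 2.
Comparison with the Bézout bound: 2 ≤ 2 = deg(f)·deg(g), as expected for curves with no common component (the bound is attained).
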